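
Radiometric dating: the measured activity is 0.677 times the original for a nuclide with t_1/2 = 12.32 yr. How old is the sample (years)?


lambda = ln(2) / t_half = ln(2) / 12.32 = 0.05626195 /yr
t = -ln(A/A0) / lambda
t = -ln(0.677) / 0.05626195
t = 6.9334 yr

6.9334


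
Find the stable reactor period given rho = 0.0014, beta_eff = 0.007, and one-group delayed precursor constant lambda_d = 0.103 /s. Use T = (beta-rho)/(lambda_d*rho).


T = (beta - rho) / (lambda_d * rho)
T = (0.007 - 0.0014) / (0.103 * 0.0014)
T = 38.835 s

38.835


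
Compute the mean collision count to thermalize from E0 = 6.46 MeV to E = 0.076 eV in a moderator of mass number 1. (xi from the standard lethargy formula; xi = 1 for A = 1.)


xi = 1 + (A-1)^2/(2A)*ln((A-1)/(A+1)) = 1 (for A = 1)
n = ln(E0/E) / xi
n = ln(6.46e6 / 0.076) / 1
n = ln(8.500000e+07) / 1 = 18.258

18.258


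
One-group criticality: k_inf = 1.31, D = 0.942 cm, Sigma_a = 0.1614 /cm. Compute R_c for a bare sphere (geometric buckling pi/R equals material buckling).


L^2 = D / Sigma_a = 0.942 / 0.1614 = 5.836431 cm^2
B_m^2 = (k_inf - 1) / L^2 = (1.31 - 1) / 5.836431 = 0.05311465 /cm^2
For a bare sphere: B_g = pi/R, so R_c = pi / sqrt(B_m^2)
R_c = pi / sqrt(0.05311465) = 13.631 cm

13.631


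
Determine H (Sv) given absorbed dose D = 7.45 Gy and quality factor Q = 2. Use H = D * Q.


H = D * Q
H = 7.45 * 2
H = 14.900 Sv

14.900


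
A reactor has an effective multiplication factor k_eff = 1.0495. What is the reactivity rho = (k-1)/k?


rho = (k_eff - 1) / k_eff
rho = (1.0495 - 1) / 1.0495
rho = 0.047165

0.047165


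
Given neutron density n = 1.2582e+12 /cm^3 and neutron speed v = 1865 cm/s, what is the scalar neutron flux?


phi = n * v
phi = 1.2582e+12 * 1865
phi = 2.3465e+15 /cm^2/s

2.3465e+15


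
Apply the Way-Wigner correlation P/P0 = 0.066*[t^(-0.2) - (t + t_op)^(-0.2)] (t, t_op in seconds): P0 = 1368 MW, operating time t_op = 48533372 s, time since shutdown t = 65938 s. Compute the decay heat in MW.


P/P0 = 0.066 * [t^(-0.2) - (t + t_op)^(-0.2)]
P/P0 = 0.066 * [65938^(-0.2) - (65938 + 48533372)^(-0.2)]
P/P0 = 0.066 * [0.1086858 - 0.02901843] = 0.005258046
P = 1368 * 0.005258046 = 7.1930 MW

7.1930


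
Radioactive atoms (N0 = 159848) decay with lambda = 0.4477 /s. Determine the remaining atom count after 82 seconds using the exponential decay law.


N = N0 * exp(-lambda * t)
N = 159848 * exp(-0.4477 * 82)
N = 1.8203e-11

1.8203e-11


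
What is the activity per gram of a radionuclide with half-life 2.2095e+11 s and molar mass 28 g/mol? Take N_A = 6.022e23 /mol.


lambda = ln(2) / t_half = ln(2) / 2.2095e+11 = 3.137122e-12 /s
SA = lambda * N_A / M
SA = 3.137122e-12 * 6.022e23 / 28
SA = 6.7471e+10 Bq/g

6.7471e+10


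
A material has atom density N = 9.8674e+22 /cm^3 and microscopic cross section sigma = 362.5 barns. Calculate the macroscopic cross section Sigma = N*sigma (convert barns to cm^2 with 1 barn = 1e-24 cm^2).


Sigma = N * sigma_barns * 1e-24
Sigma = 9.8674e+22 * 362.5 * 1e-24
Sigma = 35.769 /cm

35.769


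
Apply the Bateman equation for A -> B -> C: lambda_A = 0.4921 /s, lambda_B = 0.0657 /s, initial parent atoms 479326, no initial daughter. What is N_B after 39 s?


N_B(t) = lambda_A * N_A0 / (lambda_B - lambda_A) * [exp(-lambda_A*t) - exp(-lambda_B*t)]
exp(-0.4921*39) = 4.624489e-09; exp(-0.0657*39) = 0.07712714
N_B = 0.4921 * 479326 / (0.0657 - 0.4921) * (4.624489e-09 - 0.07712714)
N_B = 42665

42665


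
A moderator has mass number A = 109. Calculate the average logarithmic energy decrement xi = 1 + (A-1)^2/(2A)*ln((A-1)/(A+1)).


xi = 1 + (A-1)^2/(2A) * ln((A-1)/(A+1))
xi = 1 + (109-1)^2/(2*109) * ln((109-1)/(109 +1))
xi = 0.018237

0.018237


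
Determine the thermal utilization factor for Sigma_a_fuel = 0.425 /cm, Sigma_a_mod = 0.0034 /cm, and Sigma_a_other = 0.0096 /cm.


f = Sigma_a_fuel / (Sigma_a_fuel + Sigma_a_mod + Sigma_a_other)
f = 0.425 / (0.425 + 0.0034 + 0.0096)
f = 0.97032

0.97032


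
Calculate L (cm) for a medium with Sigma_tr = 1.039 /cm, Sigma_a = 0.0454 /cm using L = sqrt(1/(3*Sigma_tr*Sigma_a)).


D = 1 / (3 * Sigma_tr) = 1 / (3 * 1.039) = 0.3208213 cm
L = sqrt(D / Sigma_a)
L = sqrt(0.3208213 / 0.0454)
L = 2.6583 cm

2.6583


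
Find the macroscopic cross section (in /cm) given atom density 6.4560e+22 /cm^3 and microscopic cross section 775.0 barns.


Sigma = N * sigma_barns * 1e-24
Sigma = 6.4560e+22 * 775.0 * 1e-24
Sigma = 50.034 /cm

50.034


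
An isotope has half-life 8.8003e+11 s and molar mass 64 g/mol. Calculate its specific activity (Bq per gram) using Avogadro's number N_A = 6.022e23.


lambda = ln(2) / t_half = ln(2) / 8.8003e+11 = 7.876404e-13 /s
SA = lambda * N_A / M
SA = 7.876404e-13 * 6.022e23 / 64
SA = 7.4112e+09 Bq/g

7.4112e+09


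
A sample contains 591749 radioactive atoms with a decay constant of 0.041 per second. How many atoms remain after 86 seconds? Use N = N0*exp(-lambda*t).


N = N0 * exp(-lambda * t)
N = 591749 * exp(-0.041 * 86)
N = 17411

17411


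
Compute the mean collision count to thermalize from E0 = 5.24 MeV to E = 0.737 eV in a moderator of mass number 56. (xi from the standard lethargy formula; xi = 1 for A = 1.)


xi = 1 + (A-1)^2/(2A)*ln((A-1)/(A+1)) = 0.03529286 (for A = 56)
n = ln(E0/E) / xi
n = ln(5.24e6 / 0.737) / 0.03529286
n = ln(7.109905e+06) / 0.03529286 = 447.03

447.03


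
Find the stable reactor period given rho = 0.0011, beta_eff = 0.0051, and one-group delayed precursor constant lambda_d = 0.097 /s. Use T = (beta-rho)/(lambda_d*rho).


T = (beta - rho) / (lambda_d * rho)
T = (0.0051 - 0.0011) / (0.097 * 0.0011)
T = 37.488 s

37.488


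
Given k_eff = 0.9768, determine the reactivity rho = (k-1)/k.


rho = (k_eff - 1) / k_eff
rho = (0.9768 - 1) / 0.9768
rho = -0.023751

-0.023751


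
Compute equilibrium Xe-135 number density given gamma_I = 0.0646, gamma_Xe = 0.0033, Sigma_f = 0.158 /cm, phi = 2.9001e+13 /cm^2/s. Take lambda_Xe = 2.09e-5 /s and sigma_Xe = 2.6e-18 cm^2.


Xe_eq = (gamma_I + gamma_Xe) * Sigma_f * phi / (lambda_Xe + sigma_Xe * phi)
Numerator = (0.0646 + 0.0033) * 0.158 * 2.9001e+13 = 3.111285e+11
Denominator = 2.09e-5 + 2.6e-18 * 2.9001e+13 = 9.630260e-05
Xe_eq = 3.111285e+11 / 9.630260e-05 = 3.2307e+15 /cm^3

3.2307e+15


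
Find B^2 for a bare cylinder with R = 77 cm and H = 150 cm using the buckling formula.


B^2 = (2.405/R)^2 + (pi/H)^2
B^2 = (2.405/77)^2 + (pi/150)^2
B^2 = 0.0014142 /cm^2

0.0014142


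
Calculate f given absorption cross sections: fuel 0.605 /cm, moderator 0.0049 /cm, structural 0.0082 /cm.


f = Sigma_a_fuel / (Sigma_a_fuel + Sigma_a_mod + Sigma_a_other)
f = 0.605 / (0.605 + 0.0049 + 0.0082)
f = 0.97881

0.97881


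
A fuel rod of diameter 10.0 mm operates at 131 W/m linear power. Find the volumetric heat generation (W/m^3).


r = D / 2 / 1000 = 10.0 / 2 / 1000 = 0.005 m
q''' = q' / (pi * r^2)
q''' = 131 / (pi * 0.005^2)
q''' = 1.6679e+06 W/m^3

1.6679e+06


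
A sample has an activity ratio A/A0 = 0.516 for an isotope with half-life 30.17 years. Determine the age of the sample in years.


lambda = ln(2) / t_half = ln(2) / 30.17 = 0.02297472 /yr
t = -ln(A/A0) / lambda
t = -ln(0.516) / 0.02297472
t = 28.799 yr

28.799


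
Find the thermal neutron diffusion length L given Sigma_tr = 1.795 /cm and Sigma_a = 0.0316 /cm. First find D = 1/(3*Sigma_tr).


D = 1 / (3 * Sigma_tr) = 1 / (3 * 1.795) = 0.1857010 cm
L = sqrt(D / Sigma_a)
L = sqrt(0.1857010 / 0.0316)
L = 2.4242 cm

2.4242


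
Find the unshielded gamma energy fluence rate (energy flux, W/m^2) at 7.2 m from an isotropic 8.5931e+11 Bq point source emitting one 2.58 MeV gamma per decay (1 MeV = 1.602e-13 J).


psi = A * E * 1.602e-13 / (4*pi*r^2)
psi = 8.5931e+11 * 2.58 * 1.602e-13 / (4*pi*7.2^2)
psi = 5.4520e-04 W/m^2

5.4520e-04


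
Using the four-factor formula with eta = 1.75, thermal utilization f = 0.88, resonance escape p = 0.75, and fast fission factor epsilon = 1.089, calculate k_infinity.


k_inf = eta * f * p * epsilon
k_inf = 1.75 * 0.88 * 0.75 * 1.089
k_inf = 1.2578

1.2578


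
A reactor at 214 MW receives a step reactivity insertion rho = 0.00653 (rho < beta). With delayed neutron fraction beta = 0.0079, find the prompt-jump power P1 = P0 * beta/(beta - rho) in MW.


P1/P0 = beta / (beta - rho)
P1/P0 = 0.0079 / (0.0079 - 0.00653) = 5.766423
P1 = 214 * 5.766423 = 1234.0 MW

1234.0


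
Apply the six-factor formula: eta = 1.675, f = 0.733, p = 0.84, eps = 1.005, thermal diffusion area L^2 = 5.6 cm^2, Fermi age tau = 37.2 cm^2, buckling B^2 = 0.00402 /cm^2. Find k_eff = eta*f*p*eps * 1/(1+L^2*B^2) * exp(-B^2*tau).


k_inf = eta*f*p*eps = 1.675*0.733*0.84*1.005 = 1.036488
P_TNL = 1/(1 + L^2*B^2) = 1/(1 + 5.6*0.00402) = 0.9779836
P_FNL = exp(-B^2*tau) = exp(-0.00402*37.2) = 0.8611005
k_eff = k_inf * P_TNL * P_FNL = 1.036488 * 0.9779836 * 0.8611005
k_eff = 0.87287

0.87287


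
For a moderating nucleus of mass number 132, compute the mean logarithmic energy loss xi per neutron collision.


xi = 1 + (A-1)^2/(2A) * ln((A-1)/(A+1))
xi = 1 + (132-1)^2/(2*132) * ln((132-1)/(132 +1))
xi = 0.015075

0.015075


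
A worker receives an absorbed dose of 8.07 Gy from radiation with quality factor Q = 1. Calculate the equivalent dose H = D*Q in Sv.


H = D * Q
H = 8.07 * 1
H = 8.0700 Sv

8.0700


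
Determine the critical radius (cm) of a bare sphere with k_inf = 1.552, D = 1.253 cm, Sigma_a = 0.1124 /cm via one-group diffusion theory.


L^2 = D / Sigma_a = 1.253 / 0.1124 = 11.14769 cm^2
B_m^2 = (k_inf - 1) / L^2 = (1.552 - 1) / 11.14769 = 0.04951699 /cm^2
For a bare sphere: B_g = pi/R, so R_c = pi / sqrt(B_m^2)
R_c = pi / sqrt(0.04951699) = 14.118 cm

14.118


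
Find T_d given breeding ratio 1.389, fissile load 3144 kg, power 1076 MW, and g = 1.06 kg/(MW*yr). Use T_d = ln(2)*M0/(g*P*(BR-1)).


Breeding gain G = BR - 1 = 1.389 - 1 = 0.389
Fissile production rate = g * P * G = 1.06 * 1076 * 0.389 = 443.67784 kg/yr
T_d = ln(2) * M0 / (g * P * G)
T_d = ln(2) * 3144 / 443.67784 = 4.9118 yr

4.9118


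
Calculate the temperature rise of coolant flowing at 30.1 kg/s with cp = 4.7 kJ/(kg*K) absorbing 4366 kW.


dT = Q / (m_dot * cp)
dT = 4366 / (30.1 * 4.7)
dT = 30.862 C

30.862


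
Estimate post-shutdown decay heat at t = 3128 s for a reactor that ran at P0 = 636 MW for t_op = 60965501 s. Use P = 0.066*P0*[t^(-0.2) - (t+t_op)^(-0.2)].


P/P0 = 0.066 * [t^(-0.2) - (t + t_op)^(-0.2)]
P/P0 = 0.066 * [3128^(-0.2) - (3128 + 60965501)^(-0.2)]
P/P0 = 0.066 * [0.1999616 - 0.02773184] = 0.01136716
P = 636 * 0.01136716 = 7.2295 MW

7.2295


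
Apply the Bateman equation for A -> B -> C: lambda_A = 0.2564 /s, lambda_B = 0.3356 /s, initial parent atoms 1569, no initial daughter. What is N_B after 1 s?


N_B(t) = lambda_A * N_A0 / (lambda_B - lambda_A) * [exp(-lambda_A*t) - exp(-lambda_B*t)]
exp(-0.2564*1) = 0.7738324; exp(-0.3356*1) = 0.7149090
N_B = 0.2564 * 1569 / (0.3356 - 0.2564) * (0.7738324 - 0.7149090)
N_B = 299.30

299.30


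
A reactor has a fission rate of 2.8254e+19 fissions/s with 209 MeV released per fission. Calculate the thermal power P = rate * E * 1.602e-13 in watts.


P = fission_rate * E_MeV * 1.602e-13
P = 2.8254e+19 * 209 * 1.602e-13
P = 9.4599e+08 W

9.4599e+08


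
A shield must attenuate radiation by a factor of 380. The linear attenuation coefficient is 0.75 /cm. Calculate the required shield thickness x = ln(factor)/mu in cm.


x = ln(factor) / mu
x = ln(380) / 0.75
x = 7.9202 cm

7.9202


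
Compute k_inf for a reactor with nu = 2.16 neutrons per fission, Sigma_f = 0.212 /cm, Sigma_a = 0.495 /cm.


k_inf = nu * Sigma_f / Sigma_a
k_inf = 2.16 * 0.212 / 0.495
k_inf = 0.92509

0.92509


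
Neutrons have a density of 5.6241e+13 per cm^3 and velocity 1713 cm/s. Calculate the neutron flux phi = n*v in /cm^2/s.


phi = n * v
phi = 5.6241e+13 * 1713
phi = 9.6341e+16 /cm^2/s

9.6341e+16


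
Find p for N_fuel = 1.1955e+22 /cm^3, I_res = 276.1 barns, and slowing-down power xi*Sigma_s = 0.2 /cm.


p = exp(-N * I * 1e-24 / (xi*Sigma_s))
p = exp(-1.1955e+22 * 276.1 * 1e-24 / 0.2)
p = 6.7992e-08

6.7992e-08


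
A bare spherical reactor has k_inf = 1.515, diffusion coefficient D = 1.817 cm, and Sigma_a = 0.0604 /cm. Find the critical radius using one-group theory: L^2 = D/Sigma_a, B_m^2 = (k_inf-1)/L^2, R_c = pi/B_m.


L^2 = D / Sigma_a = 1.817 / 0.0604 = 30.08278 cm^2
B_m^2 = (k_inf - 1) / L^2 = (1.515 - 1) / 30.08278 = 0.01711943 /cm^2
For a bare sphere: B_g = pi/R, so R_c = pi / sqrt(B_m^2)
R_c = pi / sqrt(0.01711943) = 24.011 cm

24.011


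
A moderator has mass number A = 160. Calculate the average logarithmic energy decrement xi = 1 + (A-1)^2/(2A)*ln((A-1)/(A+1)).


xi = 1 + (A-1)^2/(2A) * ln((A-1)/(A+1))
xi = 1 + (160-1)^2/(2*160) * ln((160-1)/(160 +1))
xi = 0.012448

0.012448


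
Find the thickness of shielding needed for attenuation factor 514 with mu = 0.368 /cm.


x = ln(factor) / mu
x = ln(514) / 0.368
x = 16.963 cm

16.963


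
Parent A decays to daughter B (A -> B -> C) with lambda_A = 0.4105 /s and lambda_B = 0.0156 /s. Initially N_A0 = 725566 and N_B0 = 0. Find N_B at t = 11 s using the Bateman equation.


N_B(t) = lambda_A * N_A0 / (lambda_B - lambda_A) * [exp(-lambda_A*t) - exp(-lambda_B*t)]
exp(-0.4105*11) = 0.01093813; exp(-0.0156*11) = 0.8423160
N_B = 0.4105 * 725566 / (0.0156 - 0.4105) * (0.01093813 - 0.8423160)
N_B = 627049

627049


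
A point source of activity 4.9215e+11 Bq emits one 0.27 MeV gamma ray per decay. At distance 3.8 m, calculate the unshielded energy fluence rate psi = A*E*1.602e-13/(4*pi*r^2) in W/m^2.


psi = A * E * 1.602e-13 / (4*pi*r^2)
psi = 4.9215e+11 * 0.27 * 1.602e-13 / (4*pi*3.8^2)
psi = 1.1731e-04 W/m^2

1.1731e-04


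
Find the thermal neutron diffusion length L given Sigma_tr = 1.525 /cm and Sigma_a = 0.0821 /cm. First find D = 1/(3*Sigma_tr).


D = 1 / (3 * Sigma_tr) = 1 / (3 * 1.525) = 0.2185792 cm
L = sqrt(D / Sigma_a)
L = sqrt(0.2185792 / 0.0821)
L = 1.6317 cm

1.6317


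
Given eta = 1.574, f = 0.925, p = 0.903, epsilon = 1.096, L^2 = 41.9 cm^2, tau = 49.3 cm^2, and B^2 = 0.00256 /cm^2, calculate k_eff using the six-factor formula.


k_inf = eta*f*p*eps = 1.574*0.925*0.903*1.096 = 1.440936
P_TNL = 1/(1 + L^2*B^2) = 1/(1 + 41.9*0.00256) = 0.9031270
P_FNL = exp(-B^2*tau) = exp(-0.00256*49.3) = 0.8814315
k_eff = k_inf * P_TNL * P_FNL = 1.440936 * 0.9031270 * 0.8814315
k_eff = 1.1470

1.1470


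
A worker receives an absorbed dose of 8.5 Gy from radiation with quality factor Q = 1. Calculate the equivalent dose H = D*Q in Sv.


H = D * Q
H = 8.5 * 1
H = 8.5000 Sv

8.5000


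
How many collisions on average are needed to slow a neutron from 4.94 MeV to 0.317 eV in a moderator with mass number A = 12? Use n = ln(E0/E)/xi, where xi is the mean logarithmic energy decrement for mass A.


xi = 1 + (A-1)^2/(2A)*ln((A-1)/(A+1)) = 0.1577690 (for A = 12)
n = ln(E0/E) / xi
n = ln(4.94e6 / 0.317) / 0.1577690
n = ln(1.558360e+07) / 0.1577690 = 104.97

104.97


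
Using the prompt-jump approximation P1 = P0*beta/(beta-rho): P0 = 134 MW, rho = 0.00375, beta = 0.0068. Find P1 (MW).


P1/P0 = beta / (beta - rho)
P1/P0 = 0.0068 / (0.0068 - 0.00375) = 2.229508
P1 = 134 * 2.229508 = 298.75 MW

298.75


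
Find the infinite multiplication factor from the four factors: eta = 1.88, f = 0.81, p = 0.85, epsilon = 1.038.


k_inf = eta * f * p * epsilon
k_inf = 1.88 * 0.81 * 0.85 * 1.038
k_inf = 1.3436

1.3436


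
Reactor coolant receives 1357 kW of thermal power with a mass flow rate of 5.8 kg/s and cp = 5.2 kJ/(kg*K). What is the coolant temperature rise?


dT = Q / (m_dot * cp)
dT = 1357 / (5.8 * 5.2)
dT = 44.993 C

44.993


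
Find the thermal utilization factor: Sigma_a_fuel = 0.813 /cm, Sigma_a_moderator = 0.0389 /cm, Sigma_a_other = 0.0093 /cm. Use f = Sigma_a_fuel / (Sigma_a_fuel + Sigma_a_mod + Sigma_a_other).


f = Sigma_a_fuel / (Sigma_a_fuel + Sigma_a_mod + Sigma_a_other)
f = 0.813 / (0.813 + 0.0389 + 0.0093)
f = 0.94403

0.94403


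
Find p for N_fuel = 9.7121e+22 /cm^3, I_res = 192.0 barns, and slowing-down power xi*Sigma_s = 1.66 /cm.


p = exp(-N * I * 1e-24 / (xi*Sigma_s))
p = exp(-9.7121e+22 * 192.0 * 1e-24 / 1.66)
p = 1.3227e-05

1.3227e-05


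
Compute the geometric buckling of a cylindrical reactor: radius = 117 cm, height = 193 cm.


B^2 = (2.405/R)^2 + (pi/H)^2
B^2 = (2.405/117)^2 + (pi/193)^2
B^2 = 6.8749e-04 /cm^2

6.8749e-04


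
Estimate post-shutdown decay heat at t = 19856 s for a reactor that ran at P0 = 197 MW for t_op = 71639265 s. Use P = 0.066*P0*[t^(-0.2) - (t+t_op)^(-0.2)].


P/P0 = 0.066 * [t^(-0.2) - (t + t_op)^(-0.2)]
P/P0 = 0.066 * [19856^(-0.2) - (19856 + 71639265)^(-0.2)]
P/P0 = 0.066 * [0.1381725 - 0.02685009] = 0.007347279
P = 197 * 0.007347279 = 1.4474 MW

1.4474


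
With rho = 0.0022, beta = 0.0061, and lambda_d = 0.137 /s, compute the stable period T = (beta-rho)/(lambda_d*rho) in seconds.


T = (beta - rho) / (lambda_d * rho)
T = (0.0061 - 0.0022) / (0.137 * 0.0022)
T = 12.940 s

12.940


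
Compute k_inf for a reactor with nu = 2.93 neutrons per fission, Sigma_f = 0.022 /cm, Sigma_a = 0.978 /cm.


k_inf = nu * Sigma_f / Sigma_a
k_inf = 2.93 * 0.022 / 0.978
k_inf = 0.065910

0.065910


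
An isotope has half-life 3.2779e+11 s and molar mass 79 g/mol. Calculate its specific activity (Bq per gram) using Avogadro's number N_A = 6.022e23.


lambda = ln(2) / t_half = ln(2) / 3.2779e+11 = 2.114607e-12 /s
SA = lambda * N_A / M
SA = 2.114607e-12 * 6.022e23 / 79
SA = 1.6119e+10 Bq/g

1.6119e+10


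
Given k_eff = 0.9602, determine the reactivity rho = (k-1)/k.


rho = (k_eff - 1) / k_eff
rho = (0.9602 - 1) / 0.9602
rho = -0.041450

-0.041450


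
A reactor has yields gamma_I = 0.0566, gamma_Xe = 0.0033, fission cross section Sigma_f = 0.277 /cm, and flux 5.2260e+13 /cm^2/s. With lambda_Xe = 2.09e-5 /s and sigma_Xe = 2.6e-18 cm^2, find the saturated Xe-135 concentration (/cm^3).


Xe_eq = (gamma_I + gamma_Xe) * Sigma_f * phi / (lambda_Xe + sigma_Xe * phi)
Numerator = (0.0566 + 0.0033) * 0.277 * 5.2260e+13 = 8.671136e+11
Denominator = 2.09e-5 + 2.6e-18 * 5.2260e+13 = 1.567760e-04
Xe_eq = 8.671136e+11 / 1.567760e-04 = 5.5309e+15 /cm^3

5.5309e+15


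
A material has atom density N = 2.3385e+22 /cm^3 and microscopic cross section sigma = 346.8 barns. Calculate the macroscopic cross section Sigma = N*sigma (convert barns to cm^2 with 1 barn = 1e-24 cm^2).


Sigma = N * sigma_barns * 1e-24
Sigma = 2.3385e+22 * 346.8 * 1e-24
Sigma = 8.1099 /cm

8.1099


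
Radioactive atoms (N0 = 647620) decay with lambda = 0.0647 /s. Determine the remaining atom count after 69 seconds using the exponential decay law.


N = N0 * exp(-lambda * t)
N = 647620 * exp(-0.0647 * 69)
N = 7455.9

7455.9


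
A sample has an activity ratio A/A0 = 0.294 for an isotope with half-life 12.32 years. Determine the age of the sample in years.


lambda = ln(2) / t_half = ln(2) / 12.32 = 0.05626195 /yr
t = -ln(A/A0) / lambda
t = -ln(0.294) / 0.05626195
t = 21.758 yr

21.758


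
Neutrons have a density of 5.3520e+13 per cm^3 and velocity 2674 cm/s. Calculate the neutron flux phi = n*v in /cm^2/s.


phi = n * v
phi = 5.3520e+13 * 2674
phi = 1.4311e+17 /cm^2/s

1.4311e+17


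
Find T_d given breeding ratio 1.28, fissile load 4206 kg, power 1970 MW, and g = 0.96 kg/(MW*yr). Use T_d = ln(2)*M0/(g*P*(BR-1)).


Breeding gain G = BR - 1 = 1.28 - 1 = 0.28
Fissile production rate = g * P * G = 0.96 * 1970 * 0.28 = 529.536 kg/yr
T_d = ln(2) * M0 / (g * P * G)
T_d = ln(2) * 4206 / 529.536 = 5.5055 yr

5.5055


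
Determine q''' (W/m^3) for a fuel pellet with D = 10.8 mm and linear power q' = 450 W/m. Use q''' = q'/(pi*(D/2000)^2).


r = D / 2 / 1000 = 10.8 / 2 / 1000 = 0.0054 m
q''' = q' / (pi * r^2)
q''' = 450 / (pi * 0.0054^2)
q''' = 4.9122e+06 W/m^3

4.9122e+06


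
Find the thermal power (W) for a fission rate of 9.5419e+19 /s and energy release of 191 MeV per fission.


P = fission_rate * E_MeV * 1.602e-13
P = 9.5419e+19 * 191 * 1.602e-13
P = 2.9196e+09 W

2.9196e+09


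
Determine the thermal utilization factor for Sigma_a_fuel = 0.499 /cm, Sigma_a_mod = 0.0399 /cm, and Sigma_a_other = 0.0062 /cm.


f = Sigma_a_fuel / (Sigma_a_fuel + Sigma_a_mod + Sigma_a_other)
f = 0.499 / (0.499 + 0.0399 + 0.0062)
f = 0.91543

0.91543


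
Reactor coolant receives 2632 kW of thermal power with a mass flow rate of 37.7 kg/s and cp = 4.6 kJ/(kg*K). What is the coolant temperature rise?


dT = Q / (m_dot * cp)
dT = 2632 / (37.7 * 4.6)
dT = 15.177 C

15.177


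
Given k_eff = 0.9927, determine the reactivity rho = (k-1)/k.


rho = (k_eff - 1) / k_eff
rho = (0.9927 - 1) / 0.9927
rho = -0.0073537

-0.0073537


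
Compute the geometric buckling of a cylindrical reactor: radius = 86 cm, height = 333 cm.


B^2 = (2.405/R)^2 + (pi/H)^2
B^2 = (2.405/86)^2 + (pi/333)^2
B^2 = 8.7105e-04 /cm^2

8.7105e-04


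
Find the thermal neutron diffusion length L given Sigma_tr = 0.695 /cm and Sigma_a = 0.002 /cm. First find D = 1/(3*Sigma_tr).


D = 1 / (3 * Sigma_tr) = 1 / (3 * 0.695) = 0.4796163 cm
L = sqrt(D / Sigma_a)
L = sqrt(0.4796163 / 0.002)
L = 15.486 cm

15.486


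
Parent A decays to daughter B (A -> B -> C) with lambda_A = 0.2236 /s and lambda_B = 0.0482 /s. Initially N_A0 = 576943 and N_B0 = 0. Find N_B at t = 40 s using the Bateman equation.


N_B(t) = lambda_A * N_A0 / (lambda_B - lambda_A) * [exp(-lambda_A*t) - exp(-lambda_B*t)]
exp(-0.2236*40) = 1.305179e-04; exp(-0.0482*40) = 0.1454388
N_B = 0.2236 * 576943 / (0.0482 - 0.2236) * (1.305179e-04 - 0.1454388)
N_B = 106872

106872


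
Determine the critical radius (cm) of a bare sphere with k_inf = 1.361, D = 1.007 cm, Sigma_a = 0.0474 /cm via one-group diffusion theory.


L^2 = D / Sigma_a = 1.007 / 0.0474 = 21.24473 cm^2
B_m^2 = (k_inf - 1) / L^2 = (1.361 - 1) / 21.24473 = 0.01699245 /cm^2
For a bare sphere: B_g = pi/R, so R_c = pi / sqrt(B_m^2)
R_c = pi / sqrt(0.01699245) = 24.100 cm

24.100


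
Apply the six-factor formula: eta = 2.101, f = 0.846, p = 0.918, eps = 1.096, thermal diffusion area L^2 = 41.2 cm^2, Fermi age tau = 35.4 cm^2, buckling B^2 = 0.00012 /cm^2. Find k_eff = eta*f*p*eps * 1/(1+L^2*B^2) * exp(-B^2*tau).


k_inf = eta*f*p*eps = 2.101*0.846*0.918*1.096 = 1.788338
P_TNL = 1/(1 + L^2*B^2) = 1/(1 + 41.2*0.00012) = 0.9950803
P_FNL = exp(-B^2*tau) = exp(-0.00012*35.4) = 0.9957610
k_eff = k_inf * P_TNL * P_FNL = 1.788338 * 0.9950803 * 0.9957610
k_eff = 1.7720

1.7720


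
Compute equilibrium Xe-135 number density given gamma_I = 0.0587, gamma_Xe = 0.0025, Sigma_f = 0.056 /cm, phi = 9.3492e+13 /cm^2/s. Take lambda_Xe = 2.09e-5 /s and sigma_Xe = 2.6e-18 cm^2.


Xe_eq = (gamma_I + gamma_Xe) * Sigma_f * phi / (lambda_Xe + sigma_Xe * phi)
Numerator = (0.0587 + 0.0025) * 0.056 * 9.3492e+13 = 3.204158e+11
Denominator = 2.09e-5 + 2.6e-18 * 9.3492e+13 = 2.639792e-04
Xe_eq = 3.204158e+11 / 2.639792e-04 = 1.2138e+15 /cm^3

1.2138e+15


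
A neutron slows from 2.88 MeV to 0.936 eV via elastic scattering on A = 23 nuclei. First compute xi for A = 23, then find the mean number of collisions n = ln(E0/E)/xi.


xi = 1 + (A-1)^2/(2A)*ln((A-1)/(A+1)) = 0.08448899 (for A = 23)
n = ln(E0/E) / xi
n = ln(2.88e6 / 0.936) / 0.08448899
n = ln(3.076923e+06) / 0.08448899 = 176.82

176.82


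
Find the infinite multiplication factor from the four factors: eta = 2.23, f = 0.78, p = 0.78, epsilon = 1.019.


k_inf = eta * f * p * epsilon
k_inf = 2.23 * 0.78 * 0.78 * 1.019
k_inf = 1.3825

1.3825


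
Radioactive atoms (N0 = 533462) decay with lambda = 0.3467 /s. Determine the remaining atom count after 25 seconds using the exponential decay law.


N = N0 * exp(-lambda * t)
N = 533462 * exp(-0.3467 * 25)
N = 91.803

91.803


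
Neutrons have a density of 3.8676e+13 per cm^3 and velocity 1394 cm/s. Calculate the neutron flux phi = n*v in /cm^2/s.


phi = n * v
phi = 3.8676e+13 * 1394
phi = 5.3914e+16 /cm^2/s

5.3914e+16


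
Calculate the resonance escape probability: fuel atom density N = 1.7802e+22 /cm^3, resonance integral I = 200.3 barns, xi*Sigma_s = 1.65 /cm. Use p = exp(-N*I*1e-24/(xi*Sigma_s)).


p = exp(-N * I * 1e-24 / (xi*Sigma_s))
p = exp(-1.7802e+22 * 200.3 * 1e-24 / 1.65)
p = 0.11520

0.11520


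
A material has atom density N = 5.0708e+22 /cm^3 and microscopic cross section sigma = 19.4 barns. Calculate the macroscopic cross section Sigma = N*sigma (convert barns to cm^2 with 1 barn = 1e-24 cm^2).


Sigma = N * sigma_barns * 1e-24
Sigma = 5.0708e+22 * 19.4 * 1e-24
Sigma = 0.98374 /cm

0.98374


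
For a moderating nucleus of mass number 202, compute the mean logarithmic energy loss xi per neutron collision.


xi = 1 + (A-1)^2/(2A) * ln((A-1)/(A+1))
xi = 1 + (202-1)^2/(2*202) * ln((202-1)/(202 +1))
xi = 0.0098684

0.0098684


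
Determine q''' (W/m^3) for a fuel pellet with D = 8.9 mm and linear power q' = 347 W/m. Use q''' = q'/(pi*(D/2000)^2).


r = D / 2 / 1000 = 8.9 / 2 / 1000 = 0.00445 m
q''' = q' / (pi * r^2)
q''' = 347 / (pi * 0.00445^2)
q''' = 5.5778e+06 W/m^3

5.5778e+06


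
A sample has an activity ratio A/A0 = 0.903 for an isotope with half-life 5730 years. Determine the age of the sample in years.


lambda = ln(2) / t_half = ln(2) / 5730 = 1.209681e-04 /yr
t = -ln(A/A0) / lambda
t = -ln(0.903) / 1.209681e-04
t = 843.47 yr

843.47


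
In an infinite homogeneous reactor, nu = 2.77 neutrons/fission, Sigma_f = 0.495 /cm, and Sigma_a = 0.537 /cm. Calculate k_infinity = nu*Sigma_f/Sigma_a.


k_inf = nu * Sigma_f / Sigma_a
k_inf = 2.77 * 0.495 / 0.537
k_inf = 2.5534

2.5534


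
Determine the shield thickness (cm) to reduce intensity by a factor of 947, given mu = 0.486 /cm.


x = ln(factor) / mu
x = ln(947) / 0.486
x = 14.101 cm

14.101


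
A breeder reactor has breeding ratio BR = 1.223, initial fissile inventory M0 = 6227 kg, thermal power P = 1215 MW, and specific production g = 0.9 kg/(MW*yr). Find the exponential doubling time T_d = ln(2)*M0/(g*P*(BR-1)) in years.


Breeding gain G = BR - 1 = 1.223 - 1 = 0.223
Fissile production rate = g * P * G = 0.9 * 1215 * 0.223 = 243.8505 kg/yr
T_d = ln(2) * M0 / (g * P * G)
T_d = ln(2) * 6227 / 243.8505 = 17.700 yr

17.700


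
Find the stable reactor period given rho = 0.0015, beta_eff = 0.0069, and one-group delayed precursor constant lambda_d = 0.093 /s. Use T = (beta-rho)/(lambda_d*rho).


T = (beta - rho) / (lambda_d * rho)
T = (0.0069 - 0.0015) / (0.093 * 0.0015)
T = 38.710 s

38.710


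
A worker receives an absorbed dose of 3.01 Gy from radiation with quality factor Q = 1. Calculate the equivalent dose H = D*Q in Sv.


H = D * Q
H = 3.01 * 1
H = 3.0100 Sv

3.0100


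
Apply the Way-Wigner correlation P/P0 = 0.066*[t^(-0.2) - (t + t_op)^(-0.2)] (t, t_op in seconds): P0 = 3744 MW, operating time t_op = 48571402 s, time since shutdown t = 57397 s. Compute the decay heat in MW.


P/P0 = 0.066 * [t^(-0.2) - (t + t_op)^(-0.2)]
P/P0 = 0.066 * [57397^(-0.2) - (57397 + 48571402)^(-0.2)]
P/P0 = 0.066 * [0.1117435 - 0.02901491] = 0.005460087
P = 3744 * 0.005460087 = 20.443 MW

20.443


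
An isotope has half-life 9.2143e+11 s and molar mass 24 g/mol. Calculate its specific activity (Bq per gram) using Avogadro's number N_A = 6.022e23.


lambda = ln(2) / t_half = ln(2) / 9.2143e+11 = 7.522516e-13 /s
SA = lambda * N_A / M
SA = 7.522516e-13 * 6.022e23 / 24
SA = 1.8875e+10 Bq/g

1.8875e+10


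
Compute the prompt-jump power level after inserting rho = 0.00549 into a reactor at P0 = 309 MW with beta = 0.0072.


P1/P0 = beta / (beta - rho)
P1/P0 = 0.0072 / (0.0072 - 0.00549) = 4.210526
P1 = 309 * 4.210526 = 1301.1 MW

1301.1


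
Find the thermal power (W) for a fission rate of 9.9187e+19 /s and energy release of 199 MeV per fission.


P = fission_rate * E_MeV * 1.602e-13
P = 9.9187e+19 * 199 * 1.602e-13
P = 3.1621e+09 W

3.1621e+09


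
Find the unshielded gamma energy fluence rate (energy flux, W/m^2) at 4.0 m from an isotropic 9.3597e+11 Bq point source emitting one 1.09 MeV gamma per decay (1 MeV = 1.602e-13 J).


psi = A * E * 1.602e-13 / (4*pi*r^2)
psi = 9.3597e+11 * 1.09 * 1.602e-13 / (4*pi*4.0^2)
psi = 8.1287e-04 W/m^2

8.1287e-04


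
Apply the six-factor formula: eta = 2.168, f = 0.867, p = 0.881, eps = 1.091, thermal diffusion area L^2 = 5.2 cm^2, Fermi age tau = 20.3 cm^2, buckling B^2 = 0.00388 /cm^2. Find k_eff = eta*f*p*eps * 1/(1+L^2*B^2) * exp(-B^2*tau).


k_inf = eta*f*p*eps = 2.168*0.867*0.881*1.091 = 1.806671
P_TNL = 1/(1 + L^2*B^2) = 1/(1 + 5.2*0.00388) = 0.9802230
P_FNL = exp(-B^2*tau) = exp(-0.00388*20.3) = 0.9242580
k_eff = k_inf * P_TNL * P_FNL = 1.806671 * 0.9802230 * 0.9242580
k_eff = 1.6368

1.6368


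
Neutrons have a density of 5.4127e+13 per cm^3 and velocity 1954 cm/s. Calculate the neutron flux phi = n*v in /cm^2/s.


phi = n * v
phi = 5.4127e+13 * 1954
phi = 1.0576e+17 /cm^2/s

1.0576e+17


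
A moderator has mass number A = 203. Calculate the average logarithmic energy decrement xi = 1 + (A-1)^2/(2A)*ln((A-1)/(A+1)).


xi = 1 + (A-1)^2/(2A) * ln((A-1)/(A+1))
xi = 1 + (203-1)^2/(2*203) * ln((203-1)/(203 +1))
xi = 0.0098199

0.0098199


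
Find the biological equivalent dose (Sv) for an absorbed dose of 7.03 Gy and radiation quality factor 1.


H = D * Q
H = 7.03 * 1
H = 7.0300 Sv

7.0300


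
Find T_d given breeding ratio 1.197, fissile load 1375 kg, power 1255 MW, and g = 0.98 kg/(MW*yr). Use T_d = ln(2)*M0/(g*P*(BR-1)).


Breeding gain G = BR - 1 = 1.197 - 1 = 0.197
Fissile production rate = g * P * G = 0.98 * 1255 * 0.197 = 242.2903 kg/yr
T_d = ln(2) * M0 / (g * P * G)
T_d = ln(2) * 1375 / 242.2903 = 3.9336 yr

3.9336


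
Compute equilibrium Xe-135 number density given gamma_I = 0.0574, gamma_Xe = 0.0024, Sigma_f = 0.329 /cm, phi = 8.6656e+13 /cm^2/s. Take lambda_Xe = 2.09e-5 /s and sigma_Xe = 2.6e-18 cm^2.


Xe_eq = (gamma_I + gamma_Xe) * Sigma_f * phi / (lambda_Xe + sigma_Xe * phi)
Numerator = (0.0574 + 0.0024) * 0.329 * 8.6656e+13 = 1.704887e+12
Denominator = 2.09e-5 + 2.6e-18 * 8.6656e+13 = 2.462056e-04
Xe_eq = 1.704887e+12 / 2.462056e-04 = 6.9246e+15 /cm^3

6.9246e+15


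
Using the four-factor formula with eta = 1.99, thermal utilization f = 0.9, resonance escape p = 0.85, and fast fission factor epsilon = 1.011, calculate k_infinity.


k_inf = eta * f * p * epsilon
k_inf = 1.99 * 0.9 * 0.85 * 1.011
k_inf = 1.5391

1.5391


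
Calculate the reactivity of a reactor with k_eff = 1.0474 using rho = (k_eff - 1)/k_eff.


rho = (k_eff - 1) / k_eff
rho = (1.0474 - 1) / 1.0474
rho = 0.045255

0.045255


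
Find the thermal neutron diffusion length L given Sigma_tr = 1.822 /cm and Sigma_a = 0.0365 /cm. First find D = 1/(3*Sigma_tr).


D = 1 / (3 * Sigma_tr) = 1 / (3 * 1.822) = 0.1829491 cm
L = sqrt(D / Sigma_a)
L = sqrt(0.1829491 / 0.0365)
L = 2.2388 cm

2.2388


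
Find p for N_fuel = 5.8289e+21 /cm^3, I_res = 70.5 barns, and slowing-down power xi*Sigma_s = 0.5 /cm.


p = exp(-N * I * 1e-24 / (xi*Sigma_s))
p = exp(-5.8289e+21 * 70.5 * 1e-24 / 0.5)
p = 0.43961

0.43961


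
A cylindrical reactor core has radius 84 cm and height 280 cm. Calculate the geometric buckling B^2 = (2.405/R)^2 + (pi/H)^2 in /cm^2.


B^2 = (2.405/R)^2 + (pi/H)^2
B^2 = (2.405/84)^2 + (pi/280)^2
B^2 = 9.4562e-04 /cm^2

9.4562e-04


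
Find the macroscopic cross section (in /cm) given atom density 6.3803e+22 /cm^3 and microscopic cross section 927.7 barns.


Sigma = N * sigma_barns * 1e-24
Sigma = 6.3803e+22 * 927.7 * 1e-24
Sigma = 59.190 /cm

59.190


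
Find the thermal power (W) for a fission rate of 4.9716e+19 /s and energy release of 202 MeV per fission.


P = fission_rate * E_MeV * 1.602e-13
P = 4.9716e+19 * 202 * 1.602e-13
P = 1.6088e+09 W

1.6088e+09


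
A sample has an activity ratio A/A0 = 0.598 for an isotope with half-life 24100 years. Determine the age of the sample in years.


lambda = ln(2) / t_half = ln(2) / 24100 = 2.876129e-05 /yr
t = -ln(A/A0) / lambda
t = -ln(0.598) / 2.876129e-05
t = 17877 yr

17877


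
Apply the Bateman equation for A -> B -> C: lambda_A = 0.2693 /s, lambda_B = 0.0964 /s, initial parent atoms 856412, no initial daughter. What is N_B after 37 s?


N_B(t) = lambda_A * N_A0 / (lambda_B - lambda_A) * [exp(-lambda_A*t) - exp(-lambda_B*t)]
exp(-0.2693*37) = 4.705940e-05; exp(-0.0964*37) = 0.02824610
N_B = 0.2693 * 856412 / (0.0964 - 0.2693) * (4.705940e-05 - 0.02824610)
N_B = 37615

37615


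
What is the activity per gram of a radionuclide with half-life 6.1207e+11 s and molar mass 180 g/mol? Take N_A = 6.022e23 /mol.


lambda = ln(2) / t_half = ln(2) / 6.1207e+11 = 1.132464e-12 /s
SA = lambda * N_A / M
SA = 1.132464e-12 * 6.022e23 / 180
SA = 3.7887e+09 Bq/g

3.7887e+09


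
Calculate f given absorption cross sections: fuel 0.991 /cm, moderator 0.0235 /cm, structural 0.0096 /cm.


f = Sigma_a_fuel / (Sigma_a_fuel + Sigma_a_mod + Sigma_a_other)
f = 0.991 / (0.991 + 0.0235 + 0.0096)
f = 0.96768

0.96768


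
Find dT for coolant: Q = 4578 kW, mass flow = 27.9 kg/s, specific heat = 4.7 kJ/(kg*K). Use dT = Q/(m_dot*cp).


dT = Q / (m_dot * cp)
dT = 4578 / (27.9 * 4.7)
dT = 34.912 C

34.912


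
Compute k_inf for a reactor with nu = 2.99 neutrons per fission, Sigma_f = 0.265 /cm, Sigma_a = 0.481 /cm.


k_inf = nu * Sigma_f / Sigma_a
k_inf = 2.99 * 0.265 / 0.481
k_inf = 1.6473

1.6473


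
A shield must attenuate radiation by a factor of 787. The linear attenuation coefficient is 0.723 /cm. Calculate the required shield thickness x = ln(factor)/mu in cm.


x = ln(factor) / mu
x = ln(787) / 0.723
x = 9.2230 cm

9.2230


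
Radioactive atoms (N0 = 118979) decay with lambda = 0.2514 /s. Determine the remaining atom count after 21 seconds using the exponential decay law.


N = N0 * exp(-lambda * t)
N = 118979 * exp(-0.2514 * 21)
N = 606.26

606.26


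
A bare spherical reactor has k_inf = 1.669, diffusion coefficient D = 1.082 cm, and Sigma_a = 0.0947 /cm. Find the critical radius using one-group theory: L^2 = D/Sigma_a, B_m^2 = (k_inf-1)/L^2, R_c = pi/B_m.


L^2 = D / Sigma_a = 1.082 / 0.0947 = 11.42555 cm^2
B_m^2 = (k_inf - 1) / L^2 = (1.669 - 1) / 11.42555 = 0.05855298 /cm^2
For a bare sphere: B_g = pi/R, so R_c = pi / sqrt(B_m^2)
R_c = pi / sqrt(0.05855298) = 12.983 cm

12.983


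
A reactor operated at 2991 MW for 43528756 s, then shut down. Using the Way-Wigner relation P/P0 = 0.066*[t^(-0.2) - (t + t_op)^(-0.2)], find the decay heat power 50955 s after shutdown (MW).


P/P0 = 0.066 * [t^(-0.2) - (t + t_op)^(-0.2)]
P/P0 = 0.066 * [50955^(-0.2) - (50955 + 43528756)^(-0.2)]
P/P0 = 0.066 * [0.1144360 - 0.02965809] = 0.005595342
P = 2991 * 0.005595342 = 16.736 MW

16.736


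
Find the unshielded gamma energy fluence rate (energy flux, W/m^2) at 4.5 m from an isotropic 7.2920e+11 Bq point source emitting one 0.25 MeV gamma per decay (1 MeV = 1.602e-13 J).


psi = A * E * 1.602e-13 / (4*pi*r^2)
psi = 7.2920e+11 * 0.25 * 1.602e-13 / (4*pi*4.5^2)
psi = 1.1477e-04 W/m^2

1.1477e-04


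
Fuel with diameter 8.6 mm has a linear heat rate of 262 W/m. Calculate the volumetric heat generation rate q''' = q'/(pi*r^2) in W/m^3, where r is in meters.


r = D / 2 / 1000 = 8.6 / 2 / 1000 = 0.0043 m
q''' = q' / (pi * r^2)
q''' = 262 / (pi * 0.0043^2)
q''' = 4.5104e+06 W/m^3

4.5104e+06


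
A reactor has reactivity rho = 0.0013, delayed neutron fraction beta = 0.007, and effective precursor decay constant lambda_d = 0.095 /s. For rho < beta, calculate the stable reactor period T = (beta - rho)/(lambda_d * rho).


T = (beta - rho) / (lambda_d * rho)
T = (0.007 - 0.0013) / (0.095 * 0.0013)
T = 46.154 s

46.154


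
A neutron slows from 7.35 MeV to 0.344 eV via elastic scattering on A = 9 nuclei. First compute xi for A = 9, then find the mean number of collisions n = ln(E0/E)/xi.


xi = 1 + (A-1)^2/(2A)*ln((A-1)/(A+1)) = 0.2066007 (for A = 9)
n = ln(E0/E) / xi
n = ln(7.35e6 / 0.344) / 0.2066007
n = ln(2.136628e+07) / 0.2066007 = 81.691

81.691


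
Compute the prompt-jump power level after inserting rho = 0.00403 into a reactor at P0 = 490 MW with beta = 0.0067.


P1/P0 = beta / (beta - rho)
P1/P0 = 0.0067 / (0.0067 - 0.00403) = 2.509363
P1 = 490 * 2.509363 = 1229.6 MW

1229.6


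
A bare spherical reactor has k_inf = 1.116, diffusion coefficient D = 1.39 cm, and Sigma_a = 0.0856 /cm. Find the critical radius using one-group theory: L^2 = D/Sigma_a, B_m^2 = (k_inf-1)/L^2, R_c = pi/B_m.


L^2 = D / Sigma_a = 1.39 / 0.0856 = 16.23832 cm^2
B_m^2 = (k_inf - 1) / L^2 = (1.116 - 1) / 16.23832 = 0.007143596 /cm^2
For a bare sphere: B_g = pi/R, so R_c = pi / sqrt(B_m^2)
R_c = pi / sqrt(0.007143596) = 37.170 cm

37.170


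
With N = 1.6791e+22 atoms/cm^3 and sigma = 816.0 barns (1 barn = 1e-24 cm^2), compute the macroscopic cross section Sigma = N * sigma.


Sigma = N * sigma_barns * 1e-24
Sigma = 1.6791e+22 * 816.0 * 1e-24
Sigma = 13.701 /cm

13.701


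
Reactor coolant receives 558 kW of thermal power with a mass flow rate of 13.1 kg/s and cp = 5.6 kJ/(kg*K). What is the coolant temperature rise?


dT = Q / (m_dot * cp)
dT = 558 / (13.1 * 5.6)
dT = 7.6063 C

7.6063


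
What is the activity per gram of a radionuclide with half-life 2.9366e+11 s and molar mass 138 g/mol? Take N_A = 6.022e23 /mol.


lambda = ln(2) / t_half = ln(2) / 2.9366e+11 = 2.360373e-12 /s
SA = lambda * N_A / M
SA = 2.360373e-12 * 6.022e23 / 138
SA = 1.0300e+10 Bq/g

1.0300e+10


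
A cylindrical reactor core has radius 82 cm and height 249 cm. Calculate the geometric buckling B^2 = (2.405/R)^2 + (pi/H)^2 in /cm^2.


B^2 = (2.405/R)^2 + (pi/H)^2
B^2 = (2.405/82)^2 + (pi/249)^2
B^2 = 0.0010194 /cm^2

0.0010194


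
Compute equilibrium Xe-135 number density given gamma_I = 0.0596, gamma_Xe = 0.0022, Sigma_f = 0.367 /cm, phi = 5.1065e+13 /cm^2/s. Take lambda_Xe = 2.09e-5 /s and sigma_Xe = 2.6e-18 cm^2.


Xe_eq = (gamma_I + gamma_Xe) * Sigma_f * phi / (lambda_Xe + sigma_Xe * phi)
Numerator = (0.0596 + 0.0022) * 0.367 * 5.1065e+13 = 1.158185e+12
Denominator = 2.09e-5 + 2.6e-18 * 5.1065e+13 = 1.536690e-04
Xe_eq = 1.158185e+12 / 1.536690e-04 = 7.5369e+15 /cm^3

7.5369e+15


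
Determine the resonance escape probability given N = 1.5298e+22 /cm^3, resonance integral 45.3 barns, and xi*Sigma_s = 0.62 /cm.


p = exp(-N * I * 1e-24 / (xi*Sigma_s))
p = exp(-1.5298e+22 * 45.3 * 1e-24 / 0.62)
p = 0.32702

0.32702


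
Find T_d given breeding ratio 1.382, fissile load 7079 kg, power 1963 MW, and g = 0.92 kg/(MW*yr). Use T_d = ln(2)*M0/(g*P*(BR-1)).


Breeding gain G = BR - 1 = 1.382 - 1 = 0.382
Fissile production rate = g * P * G = 0.92 * 1963 * 0.382 = 689.87672 kg/yr
T_d = ln(2) * M0 / (g * P * G)
T_d = ln(2) * 7079 / 689.87672 = 7.1126 yr

7.1126


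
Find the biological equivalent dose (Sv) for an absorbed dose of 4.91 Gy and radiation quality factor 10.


H = D * Q
H = 4.91 * 10
H = 49.100 Sv

49.100


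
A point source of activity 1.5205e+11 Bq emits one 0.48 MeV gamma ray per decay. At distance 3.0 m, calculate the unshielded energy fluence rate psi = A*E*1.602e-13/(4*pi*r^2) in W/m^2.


psi = A * E * 1.602e-13 / (4*pi*r^2)
psi = 1.5205e+11 * 0.48 * 1.602e-13 / (4*pi*3.0^2)
psi = 1.0338e-04 W/m^2

1.0338e-04


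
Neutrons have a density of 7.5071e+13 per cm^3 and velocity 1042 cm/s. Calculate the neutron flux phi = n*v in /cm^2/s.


phi = n * v
phi = 7.5071e+13 * 1042
phi = 7.8224e+16 /cm^2/s

7.8224e+16


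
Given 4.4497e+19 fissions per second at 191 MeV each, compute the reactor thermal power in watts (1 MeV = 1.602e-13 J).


P = fission_rate * E_MeV * 1.602e-13
P = 4.4497e+19 * 191 * 1.602e-13
P = 1.3615e+09 W

1.3615e+09


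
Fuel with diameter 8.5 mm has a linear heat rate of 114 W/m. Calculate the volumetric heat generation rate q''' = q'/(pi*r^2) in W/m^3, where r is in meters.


r = D / 2 / 1000 = 8.5 / 2 / 1000 = 0.00425 m
q''' = q' / (pi * r^2)
q''' = 114 / (pi * 0.00425^2)
q''' = 2.0090e+06 W/m^3

2.0090e+06
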